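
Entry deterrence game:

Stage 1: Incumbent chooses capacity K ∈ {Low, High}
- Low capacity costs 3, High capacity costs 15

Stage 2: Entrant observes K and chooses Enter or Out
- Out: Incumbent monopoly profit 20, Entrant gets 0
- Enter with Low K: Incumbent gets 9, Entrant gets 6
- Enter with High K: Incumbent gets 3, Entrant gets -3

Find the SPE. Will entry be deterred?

SPE: (Low, Enter|Low, Out|High); Entry not deterred. Incumbent net profit = 6, Entrant gets 6

Work:
After Low K: Entrant enters (6 > 0)
After High K: Entrant stays out (-3 < 0)
Incumbent: Low → 9−3=6, High → 20−15=5
Incumbent chooses Low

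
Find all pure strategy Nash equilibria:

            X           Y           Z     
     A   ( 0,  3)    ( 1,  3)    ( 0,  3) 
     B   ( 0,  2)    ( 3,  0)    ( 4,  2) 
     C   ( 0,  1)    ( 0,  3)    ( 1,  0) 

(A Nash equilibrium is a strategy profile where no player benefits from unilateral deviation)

Nash equilibrium: (A, X), (B, X), (B, Z)

Work:
Best responses:
  P1 vs X: payoffs [0, 0, 0] → best response A/B/C (payoff 0)
  P1 vs Y: payoffs [1, 3, 0] → best response B (payoff 3)
  P1 vs Z: payoffs [0, 4, 1] → best response B (payoff 4)
  P2 vs A: payoffs [3, 3, 3] → best response X/Y/Z (payoff 3)
  P2 vs B: payoffs [2, 0, 2] → best response X/Z (payoff 2)
  P2 vs C: payoffs [1, 3, 0] → best response Y (payoff 3)
Mutual best responses: (A,X), (B,X), (B,Z) → Nash equilibria.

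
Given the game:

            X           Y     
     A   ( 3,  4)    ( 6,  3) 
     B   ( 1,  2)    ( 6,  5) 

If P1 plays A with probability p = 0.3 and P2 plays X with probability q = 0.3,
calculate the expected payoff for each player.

E[P1] = 4.68, E[P2] = 3.86

Work:
E[P1] = p·q·π₁(A,X) + p·(1-q)·π₁(A,Y) + (1-p)·q·π₁(B,X) + (1-p)·(1-q)·π₁(B,Y)
= 0.3·0.3·3 + 0.3·0.7·6 + 0.7·0.3·1 + 0.7·0.7·6
= 4.68

E[P2] = 3.86 (similar calculation)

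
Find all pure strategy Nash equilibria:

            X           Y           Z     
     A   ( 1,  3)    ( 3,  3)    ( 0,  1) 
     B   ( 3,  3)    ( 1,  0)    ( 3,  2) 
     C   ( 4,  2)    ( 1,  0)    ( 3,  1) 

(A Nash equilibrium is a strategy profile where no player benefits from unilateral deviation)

Nash equilibrium: (A, Y), (C, X)

Work:
Best responses:
  P1 vs X: payoffs [1, 3, 4] → best response C (payoff 4)
  P1 vs Y: payoffs [3, 1, 1] → best response A (payoff 3)
  P1 vs Z: payoffs [0, 3, 3] → best response B/C (payoff 3)
  P2 vs A: payoffs [3, 3, 1] → best response X/Y (payoff 3)
  P2 vs B: payoffs [3, 0, 2] → best response X (payoff 3)
  P2 vs C: payoffs [2, 0, 1] → best response X (payoff 2)
Mutual best responses: (A,Y), (C,X) → Nash equilibria.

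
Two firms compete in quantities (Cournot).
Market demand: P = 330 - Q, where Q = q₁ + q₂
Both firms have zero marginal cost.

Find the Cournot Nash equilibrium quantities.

q₁* = q₂* = 110.0; P* = 110.0

Work:
Profit: π_i = P·q_i = (a - q_i - q_j)·q_i
FOC: ∂π_i/∂q_i = a - 2q_i - q_j = 0
Reaction function: q_i = (330 - q_j)/2
Symmetry: q* = 330/3 = 110.0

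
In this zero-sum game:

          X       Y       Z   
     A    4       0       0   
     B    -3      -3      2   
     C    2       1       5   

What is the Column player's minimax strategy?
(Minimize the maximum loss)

Column should play Y, value = 1

Work:
Column player minimizes Row's maximum payoff:
Column X: max payoff to Row = 4
Column Y: max payoff to Row = 1
Column Z: max payoff to Row = 5
Minimum is 1, achieved by column Y.
Minimax strategy: Y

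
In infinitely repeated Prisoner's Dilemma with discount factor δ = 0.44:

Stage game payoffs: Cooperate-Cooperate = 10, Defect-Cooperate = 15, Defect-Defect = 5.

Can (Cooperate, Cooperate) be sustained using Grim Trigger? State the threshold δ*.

δ* = 0.5; since δ = 0.44 < 0.5, cooperation cannot be sustained

Work:
For Grim Trigger:
Cooperate forever: 10/(1-δ)
Defect then punished: 15 + 5·δ/(1-δ)
Need: 10/(1-δ) ≥ 15 + 5·δ/(1-δ)
Solving: δ ≥ (T-R)/(T-P) = (15-10)/(15-5) = 0.5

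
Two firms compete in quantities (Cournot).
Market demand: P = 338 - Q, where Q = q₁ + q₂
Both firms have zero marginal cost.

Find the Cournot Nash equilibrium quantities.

q₁* = q₂* = 112.67; P* = 112.67

Work:
Profit: π_i = P·q_i = (a - q_i - q_j)·q_i
FOC: ∂π_i/∂q_i = a - 2q_i - q_j = 0
Reaction function: q_i = (338 - q_j)/2
Symmetry: q* = 338/3 = 112.67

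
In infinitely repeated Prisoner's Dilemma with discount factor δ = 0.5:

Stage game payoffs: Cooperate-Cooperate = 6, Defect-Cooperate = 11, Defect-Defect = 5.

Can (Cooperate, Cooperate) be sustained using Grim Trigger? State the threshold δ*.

δ* = 0.8333; since δ = 0.5 < 0.8333, cooperation cannot be sustained

Work:
For Grim Trigger:
Cooperate forever: 6/(1-δ)
Defect then punished: 11 + 5·δ/(1-δ)
Need: 6/(1-δ) ≥ 11 + 5·δ/(1-δ)
Solving: δ ≥ (T-R)/(T-P) = (11-6)/(11-5) = 0.8333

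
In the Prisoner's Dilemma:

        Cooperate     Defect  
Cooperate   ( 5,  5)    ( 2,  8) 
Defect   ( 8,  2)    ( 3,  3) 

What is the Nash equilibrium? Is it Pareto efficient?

(Defect, Defect) is NE; not Pareto efficient

Work:
Defect dominates Cooperate for both players:
If P2 cooperates: Defect (8) > Cooperate (5)
If P2 defects: Defect (3) > Cooperate (2)
NE: (Defect, Defect) with payoff (3, 3)
But (Cooperate, Cooperate) = (5, 5) Pareto dominates (3, 3)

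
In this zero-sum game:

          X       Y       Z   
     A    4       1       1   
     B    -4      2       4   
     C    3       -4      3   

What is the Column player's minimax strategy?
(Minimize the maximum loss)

Column should play Y, value = 2

Work:
Column player minimizes Row's maximum payoff:
Column X: max payoff to Row = 4
Column Y: max payoff to Row = 2
Column Z: max payoff to Row = 4
Minimum is 2, achieved by column Y.
Minimax strategy: Y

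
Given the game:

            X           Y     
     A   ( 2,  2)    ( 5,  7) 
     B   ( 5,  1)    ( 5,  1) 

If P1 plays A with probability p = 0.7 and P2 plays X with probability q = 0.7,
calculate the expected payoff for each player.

E[P1] = 3.53, E[P2] = 2.75

Work:
E[P1] = p·q·π₁(A,X) + p·(1-q)·π₁(A,Y) + (1-p)·q·π₁(B,X) + (1-p)·(1-q)·π₁(B,Y)
= 0.7·0.7·2 + 0.7·0.3·5 + 0.3·0.7·5 + 0.3·0.3·5
= 3.53

E[P2] = 2.75 (similar calculation)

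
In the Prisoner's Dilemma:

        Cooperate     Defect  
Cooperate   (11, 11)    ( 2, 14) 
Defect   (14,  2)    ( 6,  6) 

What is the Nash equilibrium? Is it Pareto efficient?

(Defect, Defect) is NE; not Pareto efficient

Work:
Defect dominates Cooperate for both players:
If P2 cooperates: Defect (14) > Cooperate (11)
If P2 defects: Defect (6) > Cooperate (2)
NE: (Defect, Defect) with payoff (6, 6)
But (Cooperate, Cooperate) = (11, 11) Pareto dominates (6, 6)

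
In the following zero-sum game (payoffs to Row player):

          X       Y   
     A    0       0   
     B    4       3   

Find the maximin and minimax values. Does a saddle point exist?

Maximin = 3, Minimax = 3, Saddle: True

Work:
Row minimums: [0, 3] → maximin = 3
Column maximums: [4, 3] → minimax = 3
Saddle point exists! Game value = 3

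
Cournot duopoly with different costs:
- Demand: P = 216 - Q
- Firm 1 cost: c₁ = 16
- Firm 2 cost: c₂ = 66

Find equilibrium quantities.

q₁* = 83.33, q₂* = 33.33

Work:
Reaction: q₁ = (216 - 16 - q₂)/2
Reaction: q₂ = (216 - 66 - q₁)/2
Solve simultaneously:
q₁* = (216 - 2×16 + 66)/3 = 83.33
q₂* = (216 - 2×66 + 16)/3 = 33.33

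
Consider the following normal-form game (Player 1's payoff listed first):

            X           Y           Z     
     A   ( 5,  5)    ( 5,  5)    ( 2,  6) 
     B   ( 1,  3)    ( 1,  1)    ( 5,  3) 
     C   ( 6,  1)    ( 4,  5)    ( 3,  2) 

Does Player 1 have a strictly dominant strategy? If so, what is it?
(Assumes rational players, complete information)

No strictly dominant strategy exists for Player 1

Work:
A strategy strictly dominates another if it gives a strictly higher payoff against every opponent action. Compare each pair of P1's strategies column-by-column:
  A vs B: [5 vs 1, 5 vs 1, 2 vs 5] → A does not strictly dominate B (column Z: 2 ≤ 5)
  A vs C: [5 vs 6, 5 vs 4, 2 vs 3] → A does not strictly dominate C (column X: 5 ≤ 6)
  B vs A: [1 vs 5, 1 vs 5, 5 vs 2] → B does not strictly dominate A (column X: 1 ≤ 5)
  B vs C: [1 vs 6, 1 vs 4, 5 vs 3] → B does not strictly dominate C (column X: 1 ≤ 6)
  C vs A: [6 vs 5, 4 vs 5, 3 vs 2] → C does not strictly dominate A (column Y: 4 ≤ 5)
  C vs B: [6 vs 1, 4 vs 1, 3 vs 5] → C does not strictly dominate B (column Z: 3 ≤ 5)
No single strategy strictly dominates all others → no strictly dominant strategy.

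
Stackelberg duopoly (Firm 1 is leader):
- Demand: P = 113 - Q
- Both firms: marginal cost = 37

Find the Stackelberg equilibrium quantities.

q₁* (leader) = 38.0, q₂* (follower) = 19.0

Work:
Follower's reaction: q₂ = (a - c - q₁)/2
Leader substitutes: π₁ = q₁·(a - q₁ - (a-c-q₁)/2 - c)
FOC: q₁* = (113 - 37)/2 = 38.00
Then: q₂* = (113 - 37 - 38.0)/2 = 19.00
Leader has first-mover advantage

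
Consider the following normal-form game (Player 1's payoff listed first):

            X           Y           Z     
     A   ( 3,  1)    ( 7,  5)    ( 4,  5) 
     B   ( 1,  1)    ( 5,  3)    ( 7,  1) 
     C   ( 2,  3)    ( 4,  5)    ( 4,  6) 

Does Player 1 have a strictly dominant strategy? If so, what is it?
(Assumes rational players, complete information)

No strictly dominant strategy exists for Player 1

Work:
A strategy strictly dominates another if it gives a strictly higher payoff against every opponent action. Compare each pair of P1's strategies column-by-column:
  A vs B: [3 vs 1, 7 vs 5, 4 vs 7] → A does not strictly dominate B (column Z: 4 ≤ 7)
  A vs C: [3 vs 2, 7 vs 4, 4 vs 4] → A does not strictly dominate C (column Z: 4 ≤ 4)
  B vs A: [1 vs 3, 5 vs 7, 7 vs 4] → B does not strictly dominate A (column X: 1 ≤ 3)
  B vs C: [1 vs 2, 5 vs 4, 7 vs 4] → B does not strictly dominate C (column X: 1 ≤ 2)
  C vs A: [2 vs 3, 4 vs 7, 4 vs 4] → C does not strictly dominate A (column X: 2 ≤ 3)
  C vs B: [2 vs 1, 4 vs 5, 4 vs 7] → C does not strictly dominate B (column Y: 4 ≤ 5)
No single strategy strictly dominates all others → no strictly dominant strategy.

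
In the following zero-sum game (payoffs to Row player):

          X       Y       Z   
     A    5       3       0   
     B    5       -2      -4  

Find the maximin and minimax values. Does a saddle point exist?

Maximin = 0, Minimax = 0, Saddle: True

Work:
Row minimums: [0, -4] → maximin = 0
Column maximums: [5, 3, 0] → minimax = 0
Saddle point exists! Game value = 0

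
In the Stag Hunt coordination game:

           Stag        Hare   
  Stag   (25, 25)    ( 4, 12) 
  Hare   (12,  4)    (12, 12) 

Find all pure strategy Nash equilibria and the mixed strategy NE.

Pure NE: (Stag, Stag) and (Hare, Hare); Mixed NE: p = 0.381, q = 0.381

Work:
Check pure NE:
(Stag, Stag): (25, 25) - no unilateral deviation beneficial
(Hare, Hare): (12, 12) - no unilateral deviation beneficial
Mixed NE: P1 plays Stag with p = 0.381, P2 plays Stag with q = 0.381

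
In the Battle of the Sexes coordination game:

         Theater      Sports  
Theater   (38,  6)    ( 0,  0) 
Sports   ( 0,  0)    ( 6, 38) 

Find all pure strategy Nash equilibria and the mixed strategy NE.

Pure NE: (Theater, Theater) and (Sports, Sports); Mixed NE: p = 0.8636, q = 0.1364

Work:
Check pure NE:
(Theater, Theater): (38, 6) - no unilateral deviation beneficial
(Sports, Sports): (6, 38) - no unilateral deviation beneficial
Mixed NE: P1 plays Theater with p = 0.8636, P2 plays Theater with q = 0.1364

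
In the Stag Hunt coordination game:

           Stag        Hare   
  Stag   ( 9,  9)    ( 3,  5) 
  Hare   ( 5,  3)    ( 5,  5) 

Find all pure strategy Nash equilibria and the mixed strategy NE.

Pure NE: (Stag, Stag) and (Hare, Hare); Mixed NE: p = 0.3333, q = 0.3333

Work:
Check pure NE:
(Stag, Stag): (9, 9) - no unilateral deviation beneficial
(Hare, Hare): (5, 5) - no unilateral deviation beneficial
Mixed NE: P1 plays Stag with p = 0.3333, P2 plays Stag with q = 0.3333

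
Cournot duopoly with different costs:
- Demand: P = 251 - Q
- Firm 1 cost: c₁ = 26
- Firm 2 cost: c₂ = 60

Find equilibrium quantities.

q₁* = 86.33, q₂* = 52.33

Work:
Reaction: q₁ = (251 - 26 - q₂)/2
Reaction: q₂ = (251 - 60 - q₁)/2
Solve simultaneously:
q₁* = (251 - 2×26 + 60)/3 = 86.33
q₂* = (251 - 2×60 + 26)/3 = 52.33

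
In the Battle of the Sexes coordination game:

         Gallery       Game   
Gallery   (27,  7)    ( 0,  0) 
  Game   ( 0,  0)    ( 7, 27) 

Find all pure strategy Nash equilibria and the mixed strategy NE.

Pure NE: (Gallery, Gallery) and (Game, Game); Mixed NE: p = 0.7941, q = 0.2059

Work:
Check pure NE:
(Gallery, Gallery): (27, 7) - no unilateral deviation beneficial
(Game, Game): (7, 27) - no unilateral deviation beneficial
Mixed NE: P1 plays Gallery with p = 0.7941, P2 plays Gallery with q = 0.2059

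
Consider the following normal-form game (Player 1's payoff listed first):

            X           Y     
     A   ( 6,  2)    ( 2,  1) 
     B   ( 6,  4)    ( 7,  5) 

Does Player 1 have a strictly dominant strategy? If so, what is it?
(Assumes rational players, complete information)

No strictly dominant strategy exists for Player 1

Work:
A strategy strictly dominates another if it gives a strictly higher payoff against every opponent action. Compare each pair of P1's strategies column-by-column:
  A vs B: [6 vs 6, 2 vs 7] → A does not strictly dominate B (column X: 6 ≤ 6)
  B vs A: [6 vs 6, 7 vs 2] → B does not strictly dominate A (column X: 6 ≤ 6)
No single strategy strictly dominates all others → no strictly dominant strategy.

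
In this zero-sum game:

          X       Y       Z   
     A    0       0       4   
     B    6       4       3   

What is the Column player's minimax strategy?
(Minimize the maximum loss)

Column should play Y or Z (all achieve the minimum), value = 4

Work:
Column player minimizes Row's maximum payoff:
Column X: max payoff to Row = 6
Column Y: max payoff to Row = 4
Column Z: max payoff to Row = 4
Minimum is 4, achieved by columns Y, Z (tied).
Each of Y or Z is a minimax strategy.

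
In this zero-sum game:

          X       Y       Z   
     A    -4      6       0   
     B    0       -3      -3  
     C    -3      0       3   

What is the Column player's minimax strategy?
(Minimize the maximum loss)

Column should play X, value = 0

Work:
Column player minimizes Row's maximum payoff:
Column X: max payoff to Row = 0
Column Y: max payoff to Row = 6
Column Z: max payoff to Row = 3
Minimum is 0, achieved by column X.
Minimax strategy: X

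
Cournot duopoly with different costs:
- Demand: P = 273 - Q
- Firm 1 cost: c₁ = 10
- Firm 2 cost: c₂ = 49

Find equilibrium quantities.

q₁* = 100.67, q₂* = 61.67

Work:
Reaction: q₁ = (273 - 10 - q₂)/2
Reaction: q₂ = (273 - 49 - q₁)/2
Solve simultaneously:
q₁* = (273 - 2×10 + 49)/3 = 100.67
q₂* = (273 - 2×49 + 10)/3 = 61.67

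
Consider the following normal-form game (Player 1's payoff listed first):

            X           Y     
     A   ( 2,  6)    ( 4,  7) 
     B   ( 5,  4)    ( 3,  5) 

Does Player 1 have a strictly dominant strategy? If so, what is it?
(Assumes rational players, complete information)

No strictly dominant strategy exists for Player 1

Work:
A strategy strictly dominates another if it gives a strictly higher payoff against every opponent action. Compare each pair of P1's strategies column-by-column:
  A vs B: [2 vs 5, 4 vs 3] → A does not strictly dominate B (column X: 2 ≤ 5)
  B vs A: [5 vs 2, 3 vs 4] → B does not strictly dominate A (column Y: 3 ≤ 4)
No single strategy strictly dominates all others → no strictly dominant strategy.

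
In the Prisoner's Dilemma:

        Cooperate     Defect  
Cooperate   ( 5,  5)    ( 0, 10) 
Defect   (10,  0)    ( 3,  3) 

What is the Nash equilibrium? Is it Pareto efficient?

(Defect, Defect) is NE; not Pareto efficient

Work:
Defect dominates Cooperate for both players:
If P2 cooperates: Defect (10) > Cooperate (5)
If P2 defects: Defect (3) > Cooperate (0)
NE: (Defect, Defect) with payoff (3, 3)
But (Cooperate, Cooperate) = (5, 5) Pareto dominates (3, 3)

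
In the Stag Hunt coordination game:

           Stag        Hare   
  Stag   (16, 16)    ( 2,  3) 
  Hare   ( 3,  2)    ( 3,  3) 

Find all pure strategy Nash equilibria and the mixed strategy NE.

Pure NE: (Stag, Stag) and (Hare, Hare); Mixed NE: p = 0.0714, q = 0.0714

Work:
Check pure NE:
(Stag, Stag): (16, 16) - no unilateral deviation beneficial
(Hare, Hare): (3, 3) - no unilateral deviation beneficial
Mixed NE: P1 plays Stag with p = 0.0714, P2 plays Stag with q = 0.0714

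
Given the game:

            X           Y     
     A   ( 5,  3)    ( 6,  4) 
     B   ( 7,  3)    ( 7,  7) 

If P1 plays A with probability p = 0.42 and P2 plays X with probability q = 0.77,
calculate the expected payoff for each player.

E[P1] = 6.2566, E[P2] = 3.6302

Work:
E[P1] = p·q·π₁(A,X) + p·(1-q)·π₁(A,Y) + (1-p)·q·π₁(B,X) + (1-p)·(1-q)·π₁(B,Y)
= 0.42·0.77·5 + 0.42·0.23·6 + 0.58·0.77·7 + 0.58·0.23·7
= 6.2566

E[P2] = 3.6302 (similar calculation)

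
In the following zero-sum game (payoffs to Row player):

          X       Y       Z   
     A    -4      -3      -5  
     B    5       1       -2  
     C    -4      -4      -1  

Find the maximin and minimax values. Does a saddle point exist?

Maximin = -2, Minimax = -1, Saddle: False

Work:
Row minimums: [-5, -2, -4] → maximin = -2
Column maximums: [5, 1, -1] → minimax = -1
No saddle point (maximin ≠ minimax). Mixed strategy needed.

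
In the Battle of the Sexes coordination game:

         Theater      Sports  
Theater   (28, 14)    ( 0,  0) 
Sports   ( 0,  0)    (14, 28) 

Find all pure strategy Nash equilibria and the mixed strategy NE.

Pure NE: (Theater, Theater) and (Sports, Sports); Mixed NE: p = 0.6667, q = 0.3333

Work:
Check pure NE:
(Theater, Theater): (28, 14) - no unilateral deviation beneficial
(Sports, Sports): (14, 28) - no unilateral deviation beneficial
Mixed NE: P1 plays Theater with p = 0.6667, P2 plays Theater with q = 0.3333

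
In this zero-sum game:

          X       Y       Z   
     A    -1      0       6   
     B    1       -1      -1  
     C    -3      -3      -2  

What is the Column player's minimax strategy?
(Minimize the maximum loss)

Column should play Y, value = 0

Work:
Column player minimizes Row's maximum payoff:
Column X: max payoff to Row = 1
Column Y: max payoff to Row = 0
Column Z: max payoff to Row = 6
Minimum is 0, achieved by column Y.
Minimax strategy: Y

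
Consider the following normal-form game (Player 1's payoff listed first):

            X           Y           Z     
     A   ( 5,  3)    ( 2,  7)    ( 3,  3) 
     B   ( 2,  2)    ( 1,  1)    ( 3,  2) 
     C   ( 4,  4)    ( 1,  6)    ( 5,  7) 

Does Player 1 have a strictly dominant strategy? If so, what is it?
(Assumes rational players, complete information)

No strictly dominant strategy exists for Player 1

Work:
A strategy strictly dominates another if it gives a strictly higher payoff against every opponent action. Compare each pair of P1's strategies column-by-column:
  A vs B: [5 vs 2, 2 vs 1, 3 vs 3] → A does not strictly dominate B (column Z: 3 ≤ 3)
  A vs C: [5 vs 4, 2 vs 1, 3 vs 5] → A does not strictly dominate C (column Z: 3 ≤ 5)
  B vs A: [2 vs 5, 1 vs 2, 3 vs 3] → B does not strictly dominate A (column X: 2 ≤ 5)
  B vs C: [2 vs 4, 1 vs 1, 3 vs 5] → B does not strictly dominate C (column X: 2 ≤ 4)
  C vs A: [4 vs 5, 1 vs 2, 5 vs 3] → C does not strictly dominate A (column X: 4 ≤ 5)
  C vs B: [4 vs 2, 1 vs 1, 5 vs 3] → C does not strictly dominate B (column Y: 1 ≤ 1)
No single strategy strictly dominates all others → no strictly dominant strategy.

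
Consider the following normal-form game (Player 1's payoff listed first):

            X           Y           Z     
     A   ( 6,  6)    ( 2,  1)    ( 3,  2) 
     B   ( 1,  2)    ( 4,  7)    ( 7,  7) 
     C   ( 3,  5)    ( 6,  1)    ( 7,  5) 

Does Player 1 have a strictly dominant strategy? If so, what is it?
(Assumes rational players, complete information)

No strictly dominant strategy exists for Player 1

Work:
A strategy strictly dominates another if it gives a strictly higher payoff against every opponent action. Compare each pair of P1's strategies column-by-column:
  A vs B: [6 vs 1, 2 vs 4, 3 vs 7] → A does not strictly dominate B (column Y: 2 ≤ 4)
  A vs C: [6 vs 3, 2 vs 6, 3 vs 7] → A does not strictly dominate C (column Y: 2 ≤ 6)
  B vs A: [1 vs 6, 4 vs 2, 7 vs 3] → B does not strictly dominate A (column X: 1 ≤ 6)
  B vs C: [1 vs 3, 4 vs 6, 7 vs 7] → B does not strictly dominate C (column X: 1 ≤ 3)
  C vs A: [3 vs 6, 6 vs 2, 7 vs 3] → C does not strictly dominate A (column X: 3 ≤ 6)
  C vs B: [3 vs 1, 6 vs 4, 7 vs 7] → C does not strictly dominate B (column Z: 7 ≤ 7)
No single strategy strictly dominates all others → no strictly dominant strategy.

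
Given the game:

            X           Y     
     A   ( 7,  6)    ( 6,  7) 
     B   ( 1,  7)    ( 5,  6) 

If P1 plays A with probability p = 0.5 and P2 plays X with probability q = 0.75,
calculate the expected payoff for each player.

E[P1] = 4.375, E[P2] = 6.5

Work:
E[P1] = p·q·π₁(A,X) + p·(1-q)·π₁(A,Y) + (1-p)·q·π₁(B,X) + (1-p)·(1-q)·π₁(B,Y)
= 0.5·0.75·7 + 0.5·0.25·6 + 0.5·0.75·1 + 0.5·0.25·5
= 4.375

E[P2] = 6.5 (similar calculation)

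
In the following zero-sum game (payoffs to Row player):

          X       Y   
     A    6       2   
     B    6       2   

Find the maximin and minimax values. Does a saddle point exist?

Maximin = 2, Minimax = 2, Saddle: True

Work:
Row minimums: [2, 2] → maximin = 2
Column maximums: [6, 2] → minimax = 2
Saddle point exists! Game value = 2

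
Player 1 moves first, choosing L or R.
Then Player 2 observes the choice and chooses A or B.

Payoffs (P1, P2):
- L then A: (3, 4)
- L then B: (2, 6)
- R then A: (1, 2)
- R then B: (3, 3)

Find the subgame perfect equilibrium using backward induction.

P1 plays R, P2 plays B after L and B after R; Payoff (3, 3)

Work:
Backward induction:
After L: P2 chooses B → P1 gets 2
After R: P2 chooses B → P1 gets 3
P1 chooses R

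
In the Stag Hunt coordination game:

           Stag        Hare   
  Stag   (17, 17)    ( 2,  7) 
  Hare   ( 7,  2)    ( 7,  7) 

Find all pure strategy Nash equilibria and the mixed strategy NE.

Pure NE: (Stag, Stag) and (Hare, Hare); Mixed NE: p = 0.3333, q = 0.3333

Work:
Check pure NE:
(Stag, Stag): (17, 17) - no unilateral deviation beneficial
(Hare, Hare): (7, 7) - no unilateral deviation beneficial
Mixed NE: P1 plays Stag with p = 0.3333, P2 plays Stag with q = 0.3333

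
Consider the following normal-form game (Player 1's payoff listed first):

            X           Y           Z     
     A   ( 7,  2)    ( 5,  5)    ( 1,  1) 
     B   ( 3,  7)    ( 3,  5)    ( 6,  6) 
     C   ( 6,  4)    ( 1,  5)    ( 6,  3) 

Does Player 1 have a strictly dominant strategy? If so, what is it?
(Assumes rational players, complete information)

No strictly dominant strategy exists for Player 1

Work:
A strategy strictly dominates another if it gives a strictly higher payoff against every opponent action. Compare each pair of P1's strategies column-by-column:
  A vs B: [7 vs 3, 5 vs 3, 1 vs 6] → A does not strictly dominate B (column Z: 1 ≤ 6)
  A vs C: [7 vs 6, 5 vs 1, 1 vs 6] → A does not strictly dominate C (column Z: 1 ≤ 6)
  B vs A: [3 vs 7, 3 vs 5, 6 vs 1] → B does not strictly dominate A (column X: 3 ≤ 7)
  B vs C: [3 vs 6, 3 vs 1, 6 vs 6] → B does not strictly dominate C (column X: 3 ≤ 6)
  C vs A: [6 vs 7, 1 vs 5, 6 vs 1] → C does not strictly dominate A (column X: 6 ≤ 7)
  C vs B: [6 vs 3, 1 vs 3, 6 vs 6] → C does not strictly dominate B (column Y: 1 ≤ 3)
No single strategy strictly dominates all others → no strictly dominant strategy.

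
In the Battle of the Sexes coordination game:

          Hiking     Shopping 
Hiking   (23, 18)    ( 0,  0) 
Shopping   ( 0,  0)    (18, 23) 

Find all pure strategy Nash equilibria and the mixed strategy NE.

Pure NE: (Hiking, Hiking) and (Shopping, Shopping); Mixed NE: p = 0.561, q = 0.439

Work:
Check pure NE:
(Hiking, Hiking): (23, 18) - no unilateral deviation beneficial
(Shopping, Shopping): (18, 23) - no unilateral deviation beneficial
Mixed NE: P1 plays Hiking with p = 0.561, P2 plays Hiking with q = 0.439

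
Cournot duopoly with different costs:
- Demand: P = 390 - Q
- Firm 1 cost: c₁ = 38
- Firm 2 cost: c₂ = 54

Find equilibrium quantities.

q₁* = 122.67, q₂* = 106.67

Work:
Reaction: q₁ = (390 - 38 - q₂)/2
Reaction: q₂ = (390 - 54 - q₁)/2
Solve simultaneously:
q₁* = (390 - 2×38 + 54)/3 = 122.67
q₂* = (390 - 2×54 + 38)/3 = 106.67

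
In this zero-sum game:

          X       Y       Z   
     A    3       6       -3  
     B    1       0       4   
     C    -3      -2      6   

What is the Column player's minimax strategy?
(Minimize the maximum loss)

Column should play X, value = 3

Work:
Column player minimizes Row's maximum payoff:
Column X: max payoff to Row = 3
Column Y: max payoff to Row = 6
Column Z: max payoff to Row = 6
Minimum is 3, achieved by column X.
Minimax strategy: X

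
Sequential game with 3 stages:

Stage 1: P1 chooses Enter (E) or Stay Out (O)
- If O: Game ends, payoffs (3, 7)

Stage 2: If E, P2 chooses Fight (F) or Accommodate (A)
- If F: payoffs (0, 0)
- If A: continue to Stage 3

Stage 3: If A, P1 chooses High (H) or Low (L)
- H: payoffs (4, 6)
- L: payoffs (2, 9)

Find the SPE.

SPE: (E, A, H); Outcome (4, 6)

Work:
Stage 3: P1 chooses H (4 vs 2)
Stage 2: P2: F->0, A->6 (anticipating H). Choose A
Stage 1: P1: O->3, E->4 (anticipating A, H). Choose E
SPE path: E -> A -> H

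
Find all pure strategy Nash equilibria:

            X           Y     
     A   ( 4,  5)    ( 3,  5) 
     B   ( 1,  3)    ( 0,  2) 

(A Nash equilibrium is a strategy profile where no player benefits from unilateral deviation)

Nash equilibrium: (A, X), (A, Y)

Work:
Best responses:
  P1 vs X: payoffs [4, 1] → best response A (payoff 4)
  P1 vs Y: payoffs [3, 0] → best response A (payoff 3)
  P2 vs A: payoffs [5, 5] → best response X/Y (payoff 5)
  P2 vs B: payoffs [3, 2] → best response X (payoff 3)
Mutual best responses: (A,X), (A,Y) → Nash equilibria.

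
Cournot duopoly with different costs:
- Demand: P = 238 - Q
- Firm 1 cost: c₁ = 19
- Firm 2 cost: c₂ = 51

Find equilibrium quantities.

q₁* = 83.67, q₂* = 51.67

Work:
Reaction: q₁ = (238 - 19 - q₂)/2
Reaction: q₂ = (238 - 51 - q₁)/2
Solve simultaneously:
q₁* = (238 - 2×19 + 51)/3 = 83.67
q₂* = (238 - 2×51 + 19)/3 = 51.67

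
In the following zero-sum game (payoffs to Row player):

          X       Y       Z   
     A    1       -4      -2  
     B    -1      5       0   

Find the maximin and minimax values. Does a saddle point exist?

Maximin = -1, Minimax = 0, Saddle: False

Work:
Row minimums: [-4, -1] → maximin = -1
Column maximums: [1, 5, 0] → minimax = 0
No saddle point (maximin ≠ minimax). Mixed strategy needed.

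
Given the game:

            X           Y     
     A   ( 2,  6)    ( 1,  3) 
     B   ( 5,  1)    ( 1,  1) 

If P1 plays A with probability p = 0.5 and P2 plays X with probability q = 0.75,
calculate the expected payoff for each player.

E[P1] = 2.875, E[P2] = 3.125

Work:
E[P1] = p·q·π₁(A,X) + p·(1-q)·π₁(A,Y) + (1-p)·q·π₁(B,X) + (1-p)·(1-q)·π₁(B,Y)
= 0.5·0.75·2 + 0.5·0.25·1 + 0.5·0.75·5 + 0.5·0.25·1
= 2.875

E[P2] = 3.125 (similar calculation)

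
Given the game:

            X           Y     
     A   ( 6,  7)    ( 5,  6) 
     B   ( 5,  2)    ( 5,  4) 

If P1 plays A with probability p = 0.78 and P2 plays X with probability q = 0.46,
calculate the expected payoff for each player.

E[P1] = 5.3588, E[P2] = 5.7164

Work:
E[P1] = p·q·π₁(A,X) + p·(1-q)·π₁(A,Y) + (1-p)·q·π₁(B,X) + (1-p)·(1-q)·π₁(B,Y)
= 0.78·0.46·6 + 0.78·0.54·5 + 0.22·0.46·5 + 0.22·0.54·5
= 5.3588

E[P2] = 5.7164 (similar calculation)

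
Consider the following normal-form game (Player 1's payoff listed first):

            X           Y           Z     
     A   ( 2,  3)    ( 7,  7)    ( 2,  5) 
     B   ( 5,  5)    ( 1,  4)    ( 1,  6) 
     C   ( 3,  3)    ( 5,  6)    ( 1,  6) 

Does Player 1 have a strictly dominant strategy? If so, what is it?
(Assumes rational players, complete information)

No strictly dominant strategy exists for Player 1

Work:
A strategy strictly dominates another if it gives a strictly higher payoff against every opponent action. Compare each pair of P1's strategies column-by-column:
  A vs B: [2 vs 5, 7 vs 1, 2 vs 1] → A does not strictly dominate B (column X: 2 ≤ 5)
  A vs C: [2 vs 3, 7 vs 5, 2 vs 1] → A does not strictly dominate C (column X: 2 ≤ 3)
  B vs A: [5 vs 2, 1 vs 7, 1 vs 2] → B does not strictly dominate A (column Y: 1 ≤ 7)
  B vs C: [5 vs 3, 1 vs 5, 1 vs 1] → B does not strictly dominate C (column Y: 1 ≤ 5)
  C vs A: [3 vs 2, 5 vs 7, 1 vs 2] → C does not strictly dominate A (column Y: 5 ≤ 7)
  C vs B: [3 vs 5, 5 vs 1, 1 vs 1] → C does not strictly dominate B (column X: 3 ≤ 5)
No single strategy strictly dominates all others → no strictly dominant strategy.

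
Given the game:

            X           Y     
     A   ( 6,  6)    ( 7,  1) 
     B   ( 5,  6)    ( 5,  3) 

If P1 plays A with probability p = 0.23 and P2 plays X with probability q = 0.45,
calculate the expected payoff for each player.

E[P1] = 5.3565, E[P2] = 4.097

Work:
E[P1] = p·q·π₁(A,X) + p·(1-q)·π₁(A,Y) + (1-p)·q·π₁(B,X) + (1-p)·(1-q)·π₁(B,Y)
= 0.23·0.45·6 + 0.23·0.55·7 + 0.77·0.45·5 + 0.77·0.55·5
= 5.3565

E[P2] = 4.097 (similar calculation)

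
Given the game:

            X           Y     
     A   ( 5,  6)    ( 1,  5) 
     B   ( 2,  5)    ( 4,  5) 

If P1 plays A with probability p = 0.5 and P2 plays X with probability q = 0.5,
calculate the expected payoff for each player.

E[P1] = 3.0, E[P2] = 5.25

Work:
E[P1] = p·q·π₁(A,X) + p·(1-q)·π₁(A,Y) + (1-p)·q·π₁(B,X) + (1-p)·(1-q)·π₁(B,Y)
= 0.5·0.5·5 + 0.5·0.5·1 + 0.5·0.5·2 + 0.5·0.5·4
= 3.0

E[P2] = 5.25 (similar calculation)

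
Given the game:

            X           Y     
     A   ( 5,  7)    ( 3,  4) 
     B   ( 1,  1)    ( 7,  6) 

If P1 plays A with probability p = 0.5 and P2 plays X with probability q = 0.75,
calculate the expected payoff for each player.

E[P1] = 3.5, E[P2] = 4.25

Work:
E[P1] = p·q·π₁(A,X) + p·(1-q)·π₁(A,Y) + (1-p)·q·π₁(B,X) + (1-p)·(1-q)·π₁(B,Y)
= 0.5·0.75·5 + 0.5·0.25·3 + 0.5·0.75·1 + 0.5·0.25·7
= 3.5

E[P2] = 4.25 (similar calculation)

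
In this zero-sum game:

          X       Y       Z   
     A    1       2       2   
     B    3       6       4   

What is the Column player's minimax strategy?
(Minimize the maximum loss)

Column should play X, value = 3

Work:
Column player minimizes Row's maximum payoff:
Column X: max payoff to Row = 3
Column Y: max payoff to Row = 6
Column Z: max payoff to Row = 4
Minimum is 3, achieved by column X.
Minimax strategy: X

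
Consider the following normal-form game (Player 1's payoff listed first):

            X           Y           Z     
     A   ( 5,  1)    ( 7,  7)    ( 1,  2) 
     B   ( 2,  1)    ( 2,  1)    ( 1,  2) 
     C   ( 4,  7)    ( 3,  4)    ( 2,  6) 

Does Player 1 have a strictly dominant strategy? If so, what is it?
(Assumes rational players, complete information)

No strictly dominant strategy exists for Player 1

Work:
A strategy strictly dominates another if it gives a strictly higher payoff against every opponent action. Compare each pair of P1's strategies column-by-column:
  A vs B: [5 vs 2, 7 vs 2, 1 vs 1] → A does not strictly dominate B (column Z: 1 ≤ 1)
  A vs C: [5 vs 4, 7 vs 3, 1 vs 2] → A does not strictly dominate C (column Z: 1 ≤ 2)
  B vs A: [2 vs 5, 2 vs 7, 1 vs 1] → B does not strictly dominate A (column X: 2 ≤ 5)
  B vs C: [2 vs 4, 2 vs 3, 1 vs 2] → B does not strictly dominate C (column X: 2 ≤ 4)
  C vs A: [4 vs 5, 3 vs 7, 2 vs 1] → C does not strictly dominate A (column X: 4 ≤ 5)
  C vs B: [4 vs 2, 3 vs 2, 2 vs 1] → C strictly dominates B
No single strategy strictly dominates all others → no strictly dominant strategy.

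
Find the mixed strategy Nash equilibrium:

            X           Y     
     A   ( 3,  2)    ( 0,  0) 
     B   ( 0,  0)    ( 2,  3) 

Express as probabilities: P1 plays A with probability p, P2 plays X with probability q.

p = 0.6, q = 0.4

Work:
Find probabilities that make opponent indifferent:
P2 chooses q to make P1 indifferent between A and B
P1 chooses p to make P2 indifferent between X and Y
Mixed NE: P1 plays (A: 0.6, B: 0.4), P2 plays (X: 0.4, Y: 0.6)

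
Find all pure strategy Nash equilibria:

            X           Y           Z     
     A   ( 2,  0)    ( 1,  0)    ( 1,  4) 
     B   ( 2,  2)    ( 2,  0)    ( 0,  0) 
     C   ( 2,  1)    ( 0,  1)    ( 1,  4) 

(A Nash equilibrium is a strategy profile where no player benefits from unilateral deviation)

Nash equilibrium: (A, Z), (B, X), (C, Z)

Work:
Best responses:
  P1 vs X: payoffs [2, 2, 2] → best response A/B/C (payoff 2)
  P1 vs Y: payoffs [1, 2, 0] → best response B (payoff 2)
  P1 vs Z: payoffs [1, 0, 1] → best response A/C (payoff 1)
  P2 vs A: payoffs [0, 0, 4] → best response Z (payoff 4)
  P2 vs B: payoffs [2, 0, 0] → best response X (payoff 2)
  P2 vs C: payoffs [1, 1, 4] → best response Z (payoff 4)
Mutual best responses: (A,Z), (B,X), (C,Z) → Nash equilibria.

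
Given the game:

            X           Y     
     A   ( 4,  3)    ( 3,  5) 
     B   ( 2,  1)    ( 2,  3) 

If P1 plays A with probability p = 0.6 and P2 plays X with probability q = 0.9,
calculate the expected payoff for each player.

E[P1] = 3.14, E[P2] = 2.4

Work:
E[P1] = p·q·π₁(A,X) + p·(1-q)·π₁(A,Y) + (1-p)·q·π₁(B,X) + (1-p)·(1-q)·π₁(B,Y)
= 0.6·0.9·4 + 0.6·0.1·3 + 0.4·0.9·2 + 0.4·0.1·2
= 3.14

E[P2] = 2.4 (similar calculation)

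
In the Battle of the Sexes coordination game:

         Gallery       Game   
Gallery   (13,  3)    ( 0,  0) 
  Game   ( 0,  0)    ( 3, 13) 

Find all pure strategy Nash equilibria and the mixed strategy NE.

Pure NE: (Gallery, Gallery) and (Game, Game); Mixed NE: p = 0.8125, q = 0.1875

Work:
Check pure NE:
(Gallery, Gallery): (13, 3) - no unilateral deviation beneficial
(Game, Game): (3, 13) - no unilateral deviation beneficial
Mixed NE: P1 plays Gallery with p = 0.8125, P2 plays Gallery with q = 0.1875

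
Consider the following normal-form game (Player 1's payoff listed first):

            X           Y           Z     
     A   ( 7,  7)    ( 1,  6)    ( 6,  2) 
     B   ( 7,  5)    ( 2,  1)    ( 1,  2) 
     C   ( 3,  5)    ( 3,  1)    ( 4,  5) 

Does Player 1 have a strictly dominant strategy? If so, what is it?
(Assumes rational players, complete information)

No strictly dominant strategy exists for Player 1

Work:
A strategy strictly dominates another if it gives a strictly higher payoff against every opponent action. Compare each pair of P1's strategies column-by-column:
  A vs B: [7 vs 7, 1 vs 2, 6 vs 1] → A does not strictly dominate B (column X: 7 ≤ 7)
  A vs C: [7 vs 3, 1 vs 3, 6 vs 4] → A does not strictly dominate C (column Y: 1 ≤ 3)
  B vs A: [7 vs 7, 2 vs 1, 1 vs 6] → B does not strictly dominate A (column X: 7 ≤ 7)
  B vs C: [7 vs 3, 2 vs 3, 1 vs 4] → B does not strictly dominate C (column Y: 2 ≤ 3)
  C vs A: [3 vs 7, 3 vs 1, 4 vs 6] → C does not strictly dominate A (column X: 3 ≤ 7)
  C vs B: [3 vs 7, 3 vs 2, 4 vs 1] → C does not strictly dominate B (column X: 3 ≤ 7)
No single strategy strictly dominates all others → no strictly dominant strategy.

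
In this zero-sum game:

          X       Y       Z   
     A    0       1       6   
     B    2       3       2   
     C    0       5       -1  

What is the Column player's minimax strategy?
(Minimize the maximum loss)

Column should play X, value = 2

Work:
Column player minimizes Row's maximum payoff:
Column X: max payoff to Row = 2
Column Y: max payoff to Row = 5
Column Z: max payoff to Row = 6
Minimum is 2, achieved by column X.
Minimax strategy: X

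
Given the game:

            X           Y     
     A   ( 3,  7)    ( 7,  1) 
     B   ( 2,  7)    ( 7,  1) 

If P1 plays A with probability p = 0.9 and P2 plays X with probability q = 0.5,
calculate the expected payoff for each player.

E[P1] = 4.95, E[P2] = 4.0

Work:
E[P1] = p·q·π₁(A,X) + p·(1-q)·π₁(A,Y) + (1-p)·q·π₁(B,X) + (1-p)·(1-q)·π₁(B,Y)
= 0.9·0.5·3 + 0.9·0.5·7 + 0.1·0.5·2 + 0.1·0.5·7
= 4.95

E[P2] = 4.0 (similar calculation)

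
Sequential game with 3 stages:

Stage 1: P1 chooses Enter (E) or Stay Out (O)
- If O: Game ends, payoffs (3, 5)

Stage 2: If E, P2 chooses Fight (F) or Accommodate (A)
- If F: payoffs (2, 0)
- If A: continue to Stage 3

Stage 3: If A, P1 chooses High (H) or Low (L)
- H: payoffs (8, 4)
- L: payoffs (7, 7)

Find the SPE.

SPE: (E, A, H); Outcome (8, 4)

Work:
Stage 3: P1 chooses H (8 vs 7)
Stage 2: P2: F->0, A->4 (anticipating H). Choose A
Stage 1: P1: O->3, E->8 (anticipating A, H). Choose E
SPE path: E -> A -> H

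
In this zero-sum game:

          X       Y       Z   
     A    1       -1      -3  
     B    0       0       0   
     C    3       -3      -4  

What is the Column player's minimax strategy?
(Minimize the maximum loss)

Column should play Y or Z (all achieve the minimum), value = 0

Work:
Column player minimizes Row's maximum payoff:
Column X: max payoff to Row = 3
Column Y: max payoff to Row = 0
Column Z: max payoff to Row = 0
Minimum is 0, achieved by columns Y, Z (tied).
Each of Y or Z is a minimax strategy.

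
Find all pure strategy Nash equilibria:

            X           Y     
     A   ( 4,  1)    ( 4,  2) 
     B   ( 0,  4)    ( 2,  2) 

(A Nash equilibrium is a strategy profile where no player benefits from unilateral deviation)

Nash equilibrium: (A, Y)

Work:
Best responses:
  P1 vs X: payoffs [4, 0] → best response A (payoff 4)
  P1 vs Y: payoffs [4, 2] → best response A (payoff 4)
  P2 vs A: payoffs [1, 2] → best response Y (payoff 2)
  P2 vs B: payoffs [4, 2] → best response X (payoff 4)
Mutual best responses: (A,Y) → Nash equilibria.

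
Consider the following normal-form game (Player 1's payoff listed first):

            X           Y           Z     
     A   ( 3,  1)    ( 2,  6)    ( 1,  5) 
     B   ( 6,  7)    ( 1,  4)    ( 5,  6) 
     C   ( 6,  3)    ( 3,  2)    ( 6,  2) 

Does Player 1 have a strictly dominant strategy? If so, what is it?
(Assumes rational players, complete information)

No strictly dominant strategy exists for Player 1

Work:
A strategy strictly dominates another if it gives a strictly higher payoff against every opponent action. Compare each pair of P1's strategies column-by-column:
  A vs B: [3 vs 6, 2 vs 1, 1 vs 5] → A does not strictly dominate B (column X: 3 ≤ 6)
  A vs C: [3 vs 6, 2 vs 3, 1 vs 6] → A does not strictly dominate C (column X: 3 ≤ 6)
  B vs A: [6 vs 3, 1 vs 2, 5 vs 1] → B does not strictly dominate A (column Y: 1 ≤ 2)
  B vs C: [6 vs 6, 1 vs 3, 5 vs 6] → B does not strictly dominate C (column X: 6 ≤ 6)
  C vs A: [6 vs 3, 3 vs 2, 6 vs 1] → C strictly dominates A
  C vs B: [6 vs 6, 3 vs 1, 6 vs 5] → C does not strictly dominate B (column X: 6 ≤ 6)
No single strategy strictly dominates all others → no strictly dominant strategy.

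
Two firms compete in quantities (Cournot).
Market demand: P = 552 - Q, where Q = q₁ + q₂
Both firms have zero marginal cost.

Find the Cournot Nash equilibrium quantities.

q₁* = q₂* = 184.0; P* = 184.0

Work:
Profit: π_i = P·q_i = (a - q_i - q_j)·q_i
FOC: ∂π_i/∂q_i = a - 2q_i - q_j = 0
Reaction function: q_i = (552 - q_j)/2
Symmetry: q* = 552/3 = 184.0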